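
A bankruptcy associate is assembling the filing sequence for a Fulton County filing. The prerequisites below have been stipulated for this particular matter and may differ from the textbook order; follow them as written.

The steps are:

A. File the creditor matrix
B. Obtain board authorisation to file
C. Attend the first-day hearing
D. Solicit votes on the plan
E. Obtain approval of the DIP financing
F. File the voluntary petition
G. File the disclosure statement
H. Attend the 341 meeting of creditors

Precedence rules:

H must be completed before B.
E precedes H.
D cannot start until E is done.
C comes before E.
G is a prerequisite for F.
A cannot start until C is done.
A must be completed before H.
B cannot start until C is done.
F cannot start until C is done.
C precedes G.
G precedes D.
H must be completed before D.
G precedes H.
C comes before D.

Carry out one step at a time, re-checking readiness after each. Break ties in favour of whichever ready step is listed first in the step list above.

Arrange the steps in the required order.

C → A → E → G → F → H → B → D

C is the only step with nothing outstanding, so it goes first.
Ready: A, E and G. A is listed earlier → A.
E and G are both available; E is listed earlier → E.
That leaves G as the only ready step → G.
Now F and H have their prerequisites met. F is listed earlier, so F next.
H is the only step now ready → H.
Now B and D have their prerequisites met. B is listed earlier, so B next.
D needed C, E, G and H, now all done → D.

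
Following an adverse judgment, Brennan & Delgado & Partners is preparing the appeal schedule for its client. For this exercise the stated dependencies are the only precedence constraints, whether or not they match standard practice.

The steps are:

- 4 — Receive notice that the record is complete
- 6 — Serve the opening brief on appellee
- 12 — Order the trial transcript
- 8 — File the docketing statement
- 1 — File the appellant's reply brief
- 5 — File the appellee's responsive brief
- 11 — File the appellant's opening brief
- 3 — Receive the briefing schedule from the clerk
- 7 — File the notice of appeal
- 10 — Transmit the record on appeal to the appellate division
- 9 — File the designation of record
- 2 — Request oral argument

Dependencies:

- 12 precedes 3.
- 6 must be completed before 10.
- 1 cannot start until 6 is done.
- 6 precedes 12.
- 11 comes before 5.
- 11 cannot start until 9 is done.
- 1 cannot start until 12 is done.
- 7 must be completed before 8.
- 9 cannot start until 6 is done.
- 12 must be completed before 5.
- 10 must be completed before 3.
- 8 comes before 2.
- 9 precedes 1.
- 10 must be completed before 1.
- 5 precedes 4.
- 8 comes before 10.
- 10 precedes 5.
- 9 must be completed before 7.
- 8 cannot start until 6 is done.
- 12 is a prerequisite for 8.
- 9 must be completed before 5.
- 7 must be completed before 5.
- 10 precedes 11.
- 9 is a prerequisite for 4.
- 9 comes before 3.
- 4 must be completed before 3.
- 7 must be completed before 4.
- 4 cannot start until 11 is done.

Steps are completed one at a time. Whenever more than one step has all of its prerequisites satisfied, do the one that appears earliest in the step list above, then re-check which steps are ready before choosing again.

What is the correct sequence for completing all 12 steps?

6 → 12 → 9 → 7 → 8 → 10 → 1 → 11 → 5 → 4 → 3 → 2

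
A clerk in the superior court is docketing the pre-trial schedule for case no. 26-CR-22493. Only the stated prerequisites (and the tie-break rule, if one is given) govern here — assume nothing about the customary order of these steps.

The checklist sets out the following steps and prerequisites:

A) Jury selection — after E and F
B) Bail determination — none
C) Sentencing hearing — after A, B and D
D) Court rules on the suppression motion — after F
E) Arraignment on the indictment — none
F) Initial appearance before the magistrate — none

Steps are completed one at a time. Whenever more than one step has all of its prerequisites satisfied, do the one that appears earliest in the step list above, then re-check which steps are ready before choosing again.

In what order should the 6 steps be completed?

B, E and F have no prerequisites; B is listed earlier, so B is first.
E and F are both available; E is listed earlier → E.
Next only F has its prerequisites met → F.
A and D are both available; A is listed earlier → A.
D is the only step now ready → D.
C is the only step now ready → C.

B, E, F, A, D, C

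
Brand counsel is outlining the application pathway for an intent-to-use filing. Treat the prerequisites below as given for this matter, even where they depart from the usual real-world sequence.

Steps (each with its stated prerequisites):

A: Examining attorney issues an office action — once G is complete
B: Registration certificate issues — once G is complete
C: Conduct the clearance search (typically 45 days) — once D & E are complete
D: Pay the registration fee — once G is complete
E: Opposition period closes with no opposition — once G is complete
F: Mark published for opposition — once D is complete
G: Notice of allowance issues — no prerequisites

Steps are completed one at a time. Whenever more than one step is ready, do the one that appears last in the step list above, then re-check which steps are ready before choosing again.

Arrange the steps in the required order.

G, E, D, F, C, B, A

Only G has no prerequisites, so it is first.
E, D, B and A are all available; E is listed later → E.
Now D, B and A have their prerequisites met. D is listed later, so D next.
F and C now also ready, so the ready set is {F, C, B, A}; F is listed later → F.
C, B and A are all available; C is listed later → C.
Now B and A have their prerequisites met. B is listed later, so B next.
A needed G, now all done → A.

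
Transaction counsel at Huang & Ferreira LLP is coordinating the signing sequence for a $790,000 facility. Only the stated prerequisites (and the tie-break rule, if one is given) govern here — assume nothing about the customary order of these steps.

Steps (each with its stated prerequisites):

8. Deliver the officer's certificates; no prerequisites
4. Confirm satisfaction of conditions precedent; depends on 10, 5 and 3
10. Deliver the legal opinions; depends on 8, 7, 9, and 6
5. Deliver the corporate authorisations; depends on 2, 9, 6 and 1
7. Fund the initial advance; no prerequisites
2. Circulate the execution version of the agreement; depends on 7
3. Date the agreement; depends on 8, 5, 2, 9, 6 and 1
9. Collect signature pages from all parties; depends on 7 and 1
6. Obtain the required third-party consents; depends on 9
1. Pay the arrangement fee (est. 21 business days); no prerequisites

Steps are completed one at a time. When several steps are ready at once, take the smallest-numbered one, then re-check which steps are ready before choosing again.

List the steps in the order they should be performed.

1, 7 and 8 have no prerequisites; 1 has the earlier label, so 1 is first.
Now 7 and 8 have their prerequisites met. 7 has the earlier label, so 7 next.
Ready: 2, 8 and 9. 2 has the earlier label → 2.
Now 8 and 9 have their prerequisites met. 8 has the earlier label, so 8 next.
9 needed 1 and 7, now all done → 9.
6 needed 9, now all done → 6.
5 and 10 are both available; 5 has the earlier label → 5.
Ready: 3 and 10. 3 has the earlier label → 3.
Next only 10 has its prerequisites met → 10.
4 needed 3, 5 and 10, now all done → 4.

1, 7, 2, 8, 9, 6, 5, 3, 10, 4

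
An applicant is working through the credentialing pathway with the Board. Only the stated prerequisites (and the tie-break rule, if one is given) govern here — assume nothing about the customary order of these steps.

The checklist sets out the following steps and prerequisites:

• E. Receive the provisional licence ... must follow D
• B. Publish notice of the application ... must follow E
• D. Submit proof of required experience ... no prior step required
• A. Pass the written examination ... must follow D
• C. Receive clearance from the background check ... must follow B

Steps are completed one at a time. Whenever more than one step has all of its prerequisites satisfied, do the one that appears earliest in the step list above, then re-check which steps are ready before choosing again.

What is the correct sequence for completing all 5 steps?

D E B A C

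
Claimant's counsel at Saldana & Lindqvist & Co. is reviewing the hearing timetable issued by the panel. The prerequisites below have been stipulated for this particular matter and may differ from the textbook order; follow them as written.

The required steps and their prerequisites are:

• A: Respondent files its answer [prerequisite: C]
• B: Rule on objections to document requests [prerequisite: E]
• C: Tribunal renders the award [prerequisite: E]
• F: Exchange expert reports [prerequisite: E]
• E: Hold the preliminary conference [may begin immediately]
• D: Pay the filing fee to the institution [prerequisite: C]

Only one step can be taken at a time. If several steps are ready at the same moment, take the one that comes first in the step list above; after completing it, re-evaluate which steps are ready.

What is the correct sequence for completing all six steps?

E is the only step with nothing outstanding, so it goes first.
Ready: B, C and F. B is listed earlier → B.
Ready: C and F. C is listed earlier → C.
Now A, F and D have their prerequisites met. A is listed earlier, so A next.
Now F and D have their prerequisites met. F is listed earlier, so F next.
D needed C, now all done → D.

E, B, C, A, F, D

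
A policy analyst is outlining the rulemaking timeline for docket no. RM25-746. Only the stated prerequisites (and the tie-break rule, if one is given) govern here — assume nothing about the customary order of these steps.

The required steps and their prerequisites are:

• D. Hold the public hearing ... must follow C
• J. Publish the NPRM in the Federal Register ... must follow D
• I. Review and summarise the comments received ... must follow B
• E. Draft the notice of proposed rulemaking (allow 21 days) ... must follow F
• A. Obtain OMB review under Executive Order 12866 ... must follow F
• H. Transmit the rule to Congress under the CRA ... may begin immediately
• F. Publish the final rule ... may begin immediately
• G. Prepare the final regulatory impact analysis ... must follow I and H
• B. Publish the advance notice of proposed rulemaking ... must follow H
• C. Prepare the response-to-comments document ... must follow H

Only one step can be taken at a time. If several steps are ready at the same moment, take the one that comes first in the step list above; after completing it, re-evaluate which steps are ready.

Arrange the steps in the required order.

H → F → E → A → B → I → G → C → D → J

Nothing is required for H and F. H is listed earlier → H first.
F, B and C are all available; F is listed earlier → F.
Now E, A, B and C have their prerequisites met. E is listed earlier, so E next.
Now A, B and C have their prerequisites met. A is listed earlier, so A next.
B and C are both available; B is listed earlier → B.
I now also ready, so the ready set is {I, C}; I is listed earlier → I.
Now G and C have their prerequisites met. G is listed earlier, so G next.
C needed H, now all done → C.
That leaves D as the only ready step → D.
Next only J has its prerequisites met → J.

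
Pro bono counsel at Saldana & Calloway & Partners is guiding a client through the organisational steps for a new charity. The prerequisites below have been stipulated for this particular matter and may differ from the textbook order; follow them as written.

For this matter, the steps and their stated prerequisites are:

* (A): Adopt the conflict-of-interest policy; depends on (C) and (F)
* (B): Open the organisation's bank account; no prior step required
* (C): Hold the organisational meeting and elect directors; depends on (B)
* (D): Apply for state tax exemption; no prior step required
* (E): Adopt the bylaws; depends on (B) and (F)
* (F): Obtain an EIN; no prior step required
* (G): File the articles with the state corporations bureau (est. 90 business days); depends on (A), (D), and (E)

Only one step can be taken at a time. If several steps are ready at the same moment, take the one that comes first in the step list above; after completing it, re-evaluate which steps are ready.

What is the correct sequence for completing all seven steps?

(B), (D) and (F) have no prerequisites; (B) is listed earlier, so (B) is first.
Ready: (C), (D) and (F). (C) is listed earlier → (C).
Ready: (D) and (F). (D) is listed earlier → (D).
Next only (F) has its prerequisites met → (F).
(A) and (E) are both available; (A) is listed earlier → (A).
(E) needed (B) and (F), now all done → (E).
(G) needed (A), (D) and (E), now all done → (G).

(B) → (C) → (D) → (F) → (A) → (E) → (G)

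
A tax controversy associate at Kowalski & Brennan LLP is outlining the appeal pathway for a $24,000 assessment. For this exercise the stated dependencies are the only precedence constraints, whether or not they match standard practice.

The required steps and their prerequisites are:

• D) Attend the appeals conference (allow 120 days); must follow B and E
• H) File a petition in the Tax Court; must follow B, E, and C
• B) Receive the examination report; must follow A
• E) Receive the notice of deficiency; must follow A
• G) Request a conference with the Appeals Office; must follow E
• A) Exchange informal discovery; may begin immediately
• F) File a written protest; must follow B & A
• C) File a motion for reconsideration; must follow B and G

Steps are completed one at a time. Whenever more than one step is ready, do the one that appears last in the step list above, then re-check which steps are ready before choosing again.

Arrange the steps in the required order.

Only A has no prerequisites, so it is first.
E and B are both available; E is listed later → E.
Ready: G and B. G is listed later → G.
Next only B has its prerequisites met → B.
Ready: C, F and D. C is listed later → C.
Ready: F, H and D. F is listed later → F.
H and D are both available; H is listed later → H.
Next only D has its prerequisites met → D.

A E G B C F H D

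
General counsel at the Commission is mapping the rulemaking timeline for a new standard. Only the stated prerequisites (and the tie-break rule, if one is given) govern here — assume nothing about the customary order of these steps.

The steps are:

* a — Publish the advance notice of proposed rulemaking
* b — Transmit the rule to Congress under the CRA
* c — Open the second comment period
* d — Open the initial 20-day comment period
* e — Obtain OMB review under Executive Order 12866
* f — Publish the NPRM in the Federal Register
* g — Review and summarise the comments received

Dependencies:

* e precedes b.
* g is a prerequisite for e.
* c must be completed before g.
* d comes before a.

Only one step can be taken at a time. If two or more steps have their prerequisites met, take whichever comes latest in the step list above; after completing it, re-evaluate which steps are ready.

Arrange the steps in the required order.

f, d, c, g, e, b, a

Nothing is required for f, d and c. f is listed later → f first.
Ready: d and c. d is listed later → d.
a now also ready, so the ready set is {c, a}; c is listed later → c.
g now also ready, so the ready set is {g, a}; g is listed later → g.
e now also ready, so the ready set is {e, a}; e is listed later → e.
Now b and a have their prerequisites met. b is listed later, so b next.
Next only a has its prerequisites met → a.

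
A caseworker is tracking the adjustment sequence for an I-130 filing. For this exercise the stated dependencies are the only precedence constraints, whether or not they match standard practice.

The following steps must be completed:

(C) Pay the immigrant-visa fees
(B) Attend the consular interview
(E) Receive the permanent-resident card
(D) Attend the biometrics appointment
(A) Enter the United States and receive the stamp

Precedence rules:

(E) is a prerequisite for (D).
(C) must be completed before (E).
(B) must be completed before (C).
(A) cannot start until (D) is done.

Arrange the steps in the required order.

Only (B) has no prerequisites, so it is first.
(C) needed (B), now all done → (C).
(E) needed (C), now all done → (E).
(D) is the only step now ready → (D).
That leaves (A) as the only ready step → (A).

(B) (C) (E) (D) (A)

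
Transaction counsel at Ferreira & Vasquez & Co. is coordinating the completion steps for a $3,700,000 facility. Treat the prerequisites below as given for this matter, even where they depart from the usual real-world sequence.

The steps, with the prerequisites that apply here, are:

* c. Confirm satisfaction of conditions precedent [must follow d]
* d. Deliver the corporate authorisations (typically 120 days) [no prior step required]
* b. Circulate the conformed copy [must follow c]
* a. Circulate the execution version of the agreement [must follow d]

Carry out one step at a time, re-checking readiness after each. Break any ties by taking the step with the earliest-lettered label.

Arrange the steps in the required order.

d is the only step with nothing outstanding, so it goes first.
Ready: a and c. a has the earlier label → a.
c is the only step now ready → c.
Next only b has its prerequisites met → b.

d, a, c, b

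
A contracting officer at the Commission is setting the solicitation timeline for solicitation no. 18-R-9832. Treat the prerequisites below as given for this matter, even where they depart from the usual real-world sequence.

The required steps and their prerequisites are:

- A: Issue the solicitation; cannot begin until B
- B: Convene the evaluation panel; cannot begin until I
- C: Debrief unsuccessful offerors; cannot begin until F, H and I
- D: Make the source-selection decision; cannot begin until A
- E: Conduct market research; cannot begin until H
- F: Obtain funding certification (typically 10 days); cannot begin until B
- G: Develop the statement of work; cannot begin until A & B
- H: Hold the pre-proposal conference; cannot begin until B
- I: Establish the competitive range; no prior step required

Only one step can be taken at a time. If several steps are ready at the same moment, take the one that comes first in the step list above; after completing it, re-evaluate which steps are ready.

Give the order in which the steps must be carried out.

I is the only step with nothing outstanding, so it goes first.
That leaves B as the only ready step → B.
Now A, F and H have their prerequisites met. A is listed earlier, so A next.
D and G now also ready, so the ready set is {D, F, G, H}; D is listed earlier → D.
Ready: F, G and H. F is listed earlier → F.
Now G and H have their prerequisites met. G is listed earlier, so G next.
Next only H has its prerequisites met → H.
Ready: C and E. C is listed earlier → C.
That leaves E as the only ready step → E.

I B A D F G H C E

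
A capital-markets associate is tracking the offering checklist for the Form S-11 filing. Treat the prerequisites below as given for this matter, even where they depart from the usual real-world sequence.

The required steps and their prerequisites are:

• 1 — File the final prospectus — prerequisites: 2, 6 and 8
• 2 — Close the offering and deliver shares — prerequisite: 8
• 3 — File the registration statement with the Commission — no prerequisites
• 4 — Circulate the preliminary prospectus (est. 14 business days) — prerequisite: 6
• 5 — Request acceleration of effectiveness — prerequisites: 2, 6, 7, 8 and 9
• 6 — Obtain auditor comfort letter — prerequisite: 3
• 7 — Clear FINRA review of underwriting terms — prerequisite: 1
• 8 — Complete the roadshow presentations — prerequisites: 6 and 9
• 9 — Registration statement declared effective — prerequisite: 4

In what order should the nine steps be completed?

3 is the only step with nothing outstanding, so it goes first.
That leaves 6 as the only ready step → 6.
Next only 4 has its prerequisites met → 4.
9 is the only step now ready → 9.
8 needed 6 and 9, now all done → 8.
2 needed 8, now all done → 2.
1 needed 2, 6 and 8, now all done → 1.
7 is the only step now ready → 7.
Next only 5 has its prerequisites met → 5.

3 6 4 9 8 2 1 7 5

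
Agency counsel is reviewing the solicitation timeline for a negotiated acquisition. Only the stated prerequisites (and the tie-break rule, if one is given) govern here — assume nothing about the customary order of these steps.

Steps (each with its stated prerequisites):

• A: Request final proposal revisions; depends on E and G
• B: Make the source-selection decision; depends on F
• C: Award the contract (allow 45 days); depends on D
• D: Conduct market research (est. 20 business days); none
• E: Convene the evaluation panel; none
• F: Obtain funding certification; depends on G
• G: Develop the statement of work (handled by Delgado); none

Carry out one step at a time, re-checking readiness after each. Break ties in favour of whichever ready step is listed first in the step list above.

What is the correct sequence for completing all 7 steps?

D → C → E → G → A → F → B

Nothing is required for D, E and G. D is listed earlier → D first.
C now also ready, so the ready set is {C, E, G}; C is listed earlier → C.
Now E and G have their prerequisites met. E is listed earlier, so E next.
That leaves G as the only ready step → G.
Ready: A and F. A is listed earlier → A.
That leaves F as the only ready step → F.
Next only B has its prerequisites met → B.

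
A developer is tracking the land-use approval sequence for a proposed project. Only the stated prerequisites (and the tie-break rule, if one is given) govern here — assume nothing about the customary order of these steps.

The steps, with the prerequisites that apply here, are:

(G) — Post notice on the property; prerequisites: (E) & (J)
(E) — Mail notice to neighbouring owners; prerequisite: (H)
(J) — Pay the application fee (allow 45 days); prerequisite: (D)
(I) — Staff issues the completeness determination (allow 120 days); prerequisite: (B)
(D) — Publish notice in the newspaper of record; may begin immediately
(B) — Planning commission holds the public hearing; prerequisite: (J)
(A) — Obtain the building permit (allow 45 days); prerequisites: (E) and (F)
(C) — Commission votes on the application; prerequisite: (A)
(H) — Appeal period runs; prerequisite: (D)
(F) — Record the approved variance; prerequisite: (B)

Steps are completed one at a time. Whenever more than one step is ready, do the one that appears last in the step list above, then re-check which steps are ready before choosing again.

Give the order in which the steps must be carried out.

Only (D) has no prerequisites, so it is first.
Now (H) and (J) have their prerequisites met. (H) is listed later, so (H) next.
(E) now also ready, so the ready set is {(J), (E)}; (J) is listed later → (J).
(B) now also ready, so the ready set is {(B), (E)}; (B) is listed later → (B).
(F) and (I) now also ready, so the ready set is {(F), (I), (E)}; (F) is listed later → (F).
(I) and (E) are both available; (I) is listed later → (I).
(E) needed (H), now all done → (E).
Now (A) and (G) have their prerequisites met. (A) is listed later, so (A) next.
(C) now also ready, so the ready set is {(C), (G)}; (C) is listed later → (C).
That leaves (G) as the only ready step → (G).

(D), (H), (J), (B), (F), (I), (E), (A), (C), (G)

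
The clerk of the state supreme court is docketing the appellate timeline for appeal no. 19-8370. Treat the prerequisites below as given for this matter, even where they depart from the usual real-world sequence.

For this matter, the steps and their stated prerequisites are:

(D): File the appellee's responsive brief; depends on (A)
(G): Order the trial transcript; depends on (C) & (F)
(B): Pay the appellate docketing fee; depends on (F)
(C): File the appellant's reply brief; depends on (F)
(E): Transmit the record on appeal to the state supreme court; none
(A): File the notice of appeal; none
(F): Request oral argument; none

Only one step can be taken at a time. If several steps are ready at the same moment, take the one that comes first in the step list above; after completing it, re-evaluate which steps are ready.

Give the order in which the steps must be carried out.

(E), (A), (D), (F), (B), (C), (G)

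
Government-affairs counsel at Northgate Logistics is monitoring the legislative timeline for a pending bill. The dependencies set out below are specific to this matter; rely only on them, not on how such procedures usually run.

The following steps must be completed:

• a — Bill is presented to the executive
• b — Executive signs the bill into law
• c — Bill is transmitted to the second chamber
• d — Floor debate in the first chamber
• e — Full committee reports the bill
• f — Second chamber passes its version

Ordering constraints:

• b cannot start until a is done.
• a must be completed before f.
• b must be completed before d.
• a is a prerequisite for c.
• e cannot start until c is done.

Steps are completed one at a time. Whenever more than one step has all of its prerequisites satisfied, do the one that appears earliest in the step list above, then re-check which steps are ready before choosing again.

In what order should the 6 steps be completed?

a b c d e f

a has no prerequisites → a first.
Now b, c and f have their prerequisites met. b is listed earlier, so b next.
c, d and f are all available; c is listed earlier → c.
e now also ready, so the ready set is {d, e, f}; d is listed earlier → d.
e and f are both available; e is listed earlier → e.
f needed a, now all done → f.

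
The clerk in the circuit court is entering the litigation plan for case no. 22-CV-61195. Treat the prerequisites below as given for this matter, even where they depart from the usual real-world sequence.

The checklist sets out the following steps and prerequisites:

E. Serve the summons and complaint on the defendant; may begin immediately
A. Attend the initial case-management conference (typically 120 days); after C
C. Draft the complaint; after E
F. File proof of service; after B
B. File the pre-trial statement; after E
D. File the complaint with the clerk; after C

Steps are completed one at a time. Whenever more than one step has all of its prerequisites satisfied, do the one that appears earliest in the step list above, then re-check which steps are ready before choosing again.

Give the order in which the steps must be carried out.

E C A B F D

Only E has no prerequisites, so it is first.
C and B are both available; C is listed earlier → C.
A and D now also ready, so the ready set is {A, B, D}; A is listed earlier → A.
B and D are both available; B is listed earlier → B.
F and D are both available; F is listed earlier → F.
D needed C, now all done → D.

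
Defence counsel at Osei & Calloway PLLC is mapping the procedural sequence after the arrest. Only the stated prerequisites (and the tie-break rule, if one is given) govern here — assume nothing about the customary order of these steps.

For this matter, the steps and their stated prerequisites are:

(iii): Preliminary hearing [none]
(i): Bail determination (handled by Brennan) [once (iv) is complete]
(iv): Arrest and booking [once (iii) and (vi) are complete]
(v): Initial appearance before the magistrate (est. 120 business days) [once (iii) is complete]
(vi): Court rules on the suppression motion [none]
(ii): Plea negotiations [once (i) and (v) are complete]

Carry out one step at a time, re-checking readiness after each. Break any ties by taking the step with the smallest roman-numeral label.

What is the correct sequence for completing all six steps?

(iii) and (vi) have no prerequisites; (iii) has the earlier label, so (iii) is first.
(v) and (vi) are both available; (v) has the earlier label → (v).
(vi) is the only step now ready → (vi).
(iv) needed (iii) and (vi), now all done → (iv).
That leaves (i) as the only ready step → (i).
Next only (ii) has its prerequisites met → (ii).

(iii), (v), (vi), (iv), (i), (ii)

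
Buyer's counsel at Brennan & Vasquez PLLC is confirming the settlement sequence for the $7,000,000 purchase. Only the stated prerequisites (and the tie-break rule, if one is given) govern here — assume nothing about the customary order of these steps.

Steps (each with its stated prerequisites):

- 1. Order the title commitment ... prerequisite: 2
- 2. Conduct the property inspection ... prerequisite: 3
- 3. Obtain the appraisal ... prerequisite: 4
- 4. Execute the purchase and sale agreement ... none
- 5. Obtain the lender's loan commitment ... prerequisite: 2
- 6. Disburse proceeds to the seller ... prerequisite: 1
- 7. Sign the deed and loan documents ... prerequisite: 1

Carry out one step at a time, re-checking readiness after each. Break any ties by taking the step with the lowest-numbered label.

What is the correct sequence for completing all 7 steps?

Only 4 has no prerequisites, so it is first.
3 is the only step now ready → 3.
2 needed 3, now all done → 2.
Now 1 and 5 have their prerequisites met. 1 has the earlier label, so 1 next.
Now 5, 6 and 7 have their prerequisites met. 5 has the earlier label, so 5 next.
Ready: 6 and 7. 6 has the earlier label → 6.
That leaves 7 as the only ready step → 7.

4 3 2 1 5 6 7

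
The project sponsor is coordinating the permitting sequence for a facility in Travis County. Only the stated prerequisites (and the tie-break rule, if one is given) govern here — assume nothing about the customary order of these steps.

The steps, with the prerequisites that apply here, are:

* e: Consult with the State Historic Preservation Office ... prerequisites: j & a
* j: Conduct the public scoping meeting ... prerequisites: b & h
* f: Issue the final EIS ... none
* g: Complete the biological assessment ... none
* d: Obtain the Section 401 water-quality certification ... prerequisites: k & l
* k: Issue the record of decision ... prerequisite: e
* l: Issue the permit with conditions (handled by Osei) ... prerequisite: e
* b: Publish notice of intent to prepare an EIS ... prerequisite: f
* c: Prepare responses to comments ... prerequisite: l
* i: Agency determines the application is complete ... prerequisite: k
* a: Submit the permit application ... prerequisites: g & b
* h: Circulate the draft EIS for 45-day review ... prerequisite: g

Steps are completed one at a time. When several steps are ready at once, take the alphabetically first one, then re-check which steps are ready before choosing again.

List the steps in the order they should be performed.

f b g a h j e k i l c d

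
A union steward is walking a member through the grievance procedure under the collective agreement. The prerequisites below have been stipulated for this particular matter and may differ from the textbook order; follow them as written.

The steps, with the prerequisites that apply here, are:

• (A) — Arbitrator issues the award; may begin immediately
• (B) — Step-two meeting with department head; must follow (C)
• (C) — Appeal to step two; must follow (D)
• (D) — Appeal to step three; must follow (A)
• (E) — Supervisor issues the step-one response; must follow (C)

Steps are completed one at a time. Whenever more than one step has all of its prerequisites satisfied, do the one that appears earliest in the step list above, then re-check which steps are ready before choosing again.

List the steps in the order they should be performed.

(A) is the only step with nothing outstanding, so it goes first.
That leaves (D) as the only ready step → (D).
Next only (C) has its prerequisites met → (C).
Now (B) and (E) have their prerequisites met. (B) is listed earlier, so (B) next.
(E) needed (C), now all done → (E).

(A) (D) (C) (B) (E)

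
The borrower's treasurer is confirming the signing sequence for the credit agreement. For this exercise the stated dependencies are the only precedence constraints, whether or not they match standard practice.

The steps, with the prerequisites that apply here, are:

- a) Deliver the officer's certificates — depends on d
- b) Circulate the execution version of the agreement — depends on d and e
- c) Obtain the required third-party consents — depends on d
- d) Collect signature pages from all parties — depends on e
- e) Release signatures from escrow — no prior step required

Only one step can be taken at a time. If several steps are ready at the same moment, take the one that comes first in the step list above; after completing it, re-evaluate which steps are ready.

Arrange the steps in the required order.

e, d, a, b, c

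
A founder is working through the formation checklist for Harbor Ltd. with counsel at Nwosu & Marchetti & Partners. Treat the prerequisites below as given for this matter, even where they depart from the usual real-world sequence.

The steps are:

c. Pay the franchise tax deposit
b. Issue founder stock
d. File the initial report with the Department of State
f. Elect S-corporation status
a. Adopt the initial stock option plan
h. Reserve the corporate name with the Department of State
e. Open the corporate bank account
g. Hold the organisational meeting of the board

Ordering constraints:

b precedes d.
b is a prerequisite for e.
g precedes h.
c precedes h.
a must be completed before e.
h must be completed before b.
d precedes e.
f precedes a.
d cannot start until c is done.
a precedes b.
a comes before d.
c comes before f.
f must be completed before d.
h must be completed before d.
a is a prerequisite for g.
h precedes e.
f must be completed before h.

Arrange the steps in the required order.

c has no prerequisites → c first.
That leaves f as the only ready step → f.
That leaves a as the only ready step → a.
That leaves g as the only ready step → g.
Next only h has its prerequisites met → h.
Next only b has its prerequisites met → b.
d is the only step now ready → d.
e needed b, d, a and h, now all done → e.

c, f, a, g, h, b, d, e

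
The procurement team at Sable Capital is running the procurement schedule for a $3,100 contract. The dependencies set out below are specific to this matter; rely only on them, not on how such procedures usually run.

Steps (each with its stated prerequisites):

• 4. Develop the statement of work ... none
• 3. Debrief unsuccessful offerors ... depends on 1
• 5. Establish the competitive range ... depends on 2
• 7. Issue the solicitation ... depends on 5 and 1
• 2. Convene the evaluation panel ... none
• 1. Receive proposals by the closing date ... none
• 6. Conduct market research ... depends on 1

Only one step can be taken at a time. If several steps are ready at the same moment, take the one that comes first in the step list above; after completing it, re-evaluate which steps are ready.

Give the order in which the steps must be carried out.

4, 2 and 1 have no prerequisites; 4 is listed earlier, so 4 is first.
Ready: 2 and 1. 2 is listed earlier → 2.
5 and 1 are both available; 5 is listed earlier → 5.
That leaves 1 as the only ready step → 1.
Now 3, 7 and 6 have their prerequisites met. 3 is listed earlier, so 3 next.
Now 7 and 6 have their prerequisites met. 7 is listed earlier, so 7 next.
That leaves 6 as the only ready step → 6.

4 → 2 → 5 → 1 → 3 → 7 → 6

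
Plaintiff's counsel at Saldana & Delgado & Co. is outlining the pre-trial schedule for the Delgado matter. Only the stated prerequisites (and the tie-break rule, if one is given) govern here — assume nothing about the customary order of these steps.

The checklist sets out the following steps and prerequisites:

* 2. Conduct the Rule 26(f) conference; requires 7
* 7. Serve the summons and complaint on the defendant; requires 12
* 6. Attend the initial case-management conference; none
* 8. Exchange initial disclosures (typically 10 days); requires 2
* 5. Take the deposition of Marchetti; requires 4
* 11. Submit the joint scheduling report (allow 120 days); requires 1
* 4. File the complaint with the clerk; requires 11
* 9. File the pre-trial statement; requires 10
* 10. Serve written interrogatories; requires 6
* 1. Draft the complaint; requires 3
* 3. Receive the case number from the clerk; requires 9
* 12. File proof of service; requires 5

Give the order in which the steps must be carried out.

6 10 9 3 1 11 4 5 12 7 2 8

Only 6 has no prerequisites, so it is first.
10 is the only step now ready → 10.
9 needed 10, now all done → 9.
3 needed 9, now all done → 3.
Next only 1 has its prerequisites met → 1.
11 needed 1, now all done → 11.
Next only 4 has its prerequisites met → 4.
5 needed 4, now all done → 5.
12 needed 5, now all done → 12.
That leaves 7 as the only ready step → 7.
Next only 2 has its prerequisites met → 2.
Next only 8 has its prerequisites met → 8.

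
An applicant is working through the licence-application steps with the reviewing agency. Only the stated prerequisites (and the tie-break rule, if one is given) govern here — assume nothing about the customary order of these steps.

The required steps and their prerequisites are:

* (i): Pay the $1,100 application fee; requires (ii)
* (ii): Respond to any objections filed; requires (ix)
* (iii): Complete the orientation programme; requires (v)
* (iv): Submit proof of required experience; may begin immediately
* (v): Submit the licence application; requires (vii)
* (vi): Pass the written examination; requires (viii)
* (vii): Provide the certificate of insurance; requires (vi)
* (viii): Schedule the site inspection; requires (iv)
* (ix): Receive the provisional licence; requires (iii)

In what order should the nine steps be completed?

(iv), (viii), (vi), (vii), (v), (iii), (ix), (ii), (i)

(iv) is the only step with nothing outstanding, so it goes first.
(viii) needed (iv), now all done → (viii).
That leaves (vi) as the only ready step → (vi).
That leaves (vii) as the only ready step → (vii).
(v) needed (vii), now all done → (v).
(iii) needed (v), now all done → (iii).
Next only (ix) has its prerequisites met → (ix).
(ii) is the only step now ready → (ii).
That leaves (i) as the only ready step → (i).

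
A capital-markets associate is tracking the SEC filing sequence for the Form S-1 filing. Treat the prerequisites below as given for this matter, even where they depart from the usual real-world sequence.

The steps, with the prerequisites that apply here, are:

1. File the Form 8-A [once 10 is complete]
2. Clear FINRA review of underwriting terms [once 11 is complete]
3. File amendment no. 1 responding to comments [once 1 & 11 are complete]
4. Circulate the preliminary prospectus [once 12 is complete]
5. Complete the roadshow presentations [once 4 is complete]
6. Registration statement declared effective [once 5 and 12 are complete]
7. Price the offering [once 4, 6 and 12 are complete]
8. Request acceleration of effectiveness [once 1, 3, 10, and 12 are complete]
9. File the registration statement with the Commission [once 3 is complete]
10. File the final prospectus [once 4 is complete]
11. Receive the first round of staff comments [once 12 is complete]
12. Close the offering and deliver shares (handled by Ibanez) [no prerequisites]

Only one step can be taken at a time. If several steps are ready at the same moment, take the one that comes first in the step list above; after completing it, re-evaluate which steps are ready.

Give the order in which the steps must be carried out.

12, 4, 5, 6, 7, 10, 1, 11, 2, 3, 8, 9

12 is the only step with nothing outstanding, so it goes first.
Now 4 and 11 have their prerequisites met. 4 is listed earlier, so 4 next.
5 and 10 now also ready, so the ready set is {5, 10, 11}; 5 is listed earlier → 5.
6, 10 and 11 are all available; 6 is listed earlier → 6.
7, 10 and 11 are all available; 7 is listed earlier → 7.
10 and 11 are both available; 10 is listed earlier → 10.
1 and 11 are both available; 1 is listed earlier → 1.
Next only 11 has its prerequisites met → 11.
Now 2 and 3 have their prerequisites met. 2 is listed earlier, so 2 next.
3 needed 1 and 11, now all done → 3.
Now 8 and 9 have their prerequisites met. 8 is listed earlier, so 8 next.
9 is the only step now ready → 9.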